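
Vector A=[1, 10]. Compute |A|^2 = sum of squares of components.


|A|^2 = sum of squared components
A[0]^2 = 1^2 = 1
A[1]^2 = 10^2 = 100
Sum = 1 + 100 = 101

101


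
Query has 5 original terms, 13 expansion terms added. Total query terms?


Original terms: 5
Expansion terms: 13
Total = 5 + 13 = 18

18


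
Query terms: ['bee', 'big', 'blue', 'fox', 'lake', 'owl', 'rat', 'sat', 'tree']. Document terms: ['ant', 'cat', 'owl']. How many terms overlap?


Query terms: ['bee', 'big', 'blue', 'fox', 'lake', 'owl', 'rat', 'sat', 'tree']
Document terms: ['ant', 'cat', 'owl']
Common terms: ['owl']
Overlap count = 1

1


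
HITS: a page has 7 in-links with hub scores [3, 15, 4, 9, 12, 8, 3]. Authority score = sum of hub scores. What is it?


Authority = sum of hub scores of in-linkers
In-link 1: hub score = 3
In-link 2: hub score = 15
In-link 3: hub score = 4
In-link 4: hub score = 9
In-link 5: hub score = 12
In-link 6: hub score = 8
In-link 7: hub score = 3
Authority = 3 + 15 + 4 + 9 + 12 + 8 + 3 = 54

54


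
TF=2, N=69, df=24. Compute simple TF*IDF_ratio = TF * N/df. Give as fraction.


TF * (N/df)
= 2 * (69/24)
= 2 * 23/8
= 23/4

23/4


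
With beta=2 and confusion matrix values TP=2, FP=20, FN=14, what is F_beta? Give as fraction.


P = TP/(TP+FP) = 2/22 = 1/11
R = TP/(TP+FN) = 2/16 = 1/8
beta^2 = 2^2 = 4
(1 + beta^2) = 5
Numerator = (1+beta^2)*P*R = 5/88
Denominator = beta^2*P + R = 4/11 + 1/8 = 43/88
F_beta = 5/43

5/43


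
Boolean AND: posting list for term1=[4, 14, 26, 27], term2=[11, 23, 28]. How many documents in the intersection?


Boolean AND: find intersection of posting lists
term1 docs: [4, 14, 26, 27]
term2 docs: [11, 23, 28]
Intersection: []
|intersection| = 0

0


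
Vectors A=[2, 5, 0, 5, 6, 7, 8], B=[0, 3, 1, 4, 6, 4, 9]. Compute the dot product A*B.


Dot product = sum of element-wise products
A[0]*B[0] = 2*0 = 0
A[1]*B[1] = 5*3 = 15
A[2]*B[2] = 0*1 = 0
A[3]*B[3] = 5*4 = 20
A[4]*B[4] = 6*6 = 36
A[5]*B[5] = 7*4 = 28
A[6]*B[6] = 8*9 = 72
Sum = 0 + 15 + 0 + 20 + 36 + 28 + 72 = 171

171


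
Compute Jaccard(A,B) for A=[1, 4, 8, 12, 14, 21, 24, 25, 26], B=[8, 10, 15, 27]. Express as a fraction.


A intersect B = [8]
|A intersect B| = 1
A union B = [1, 4, 8, 10, 12, 14, 15, 21, 24, 25, 26, 27]
|A union B| = 12
Jaccard = 1/12 = 1/12

1/12


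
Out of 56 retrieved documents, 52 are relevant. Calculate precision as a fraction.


Precision = relevant_retrieved / total_retrieved
= 52 / 56
= 52 / (52 + 4)
= 13/14

13/14


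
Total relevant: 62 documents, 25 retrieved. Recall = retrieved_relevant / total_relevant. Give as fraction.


Recall = retrieved_relevant / total_relevant
= 25 / 62
= 25 / (25 + 37)
= 25/62

25/62


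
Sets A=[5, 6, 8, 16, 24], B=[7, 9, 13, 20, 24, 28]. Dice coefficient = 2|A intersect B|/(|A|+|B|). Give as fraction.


A intersect B = [24]
|A intersect B| = 1
|A| = 5, |B| = 6
Dice = 2*1 / (5+6)
= 2 / 11 = 2/11

2/11


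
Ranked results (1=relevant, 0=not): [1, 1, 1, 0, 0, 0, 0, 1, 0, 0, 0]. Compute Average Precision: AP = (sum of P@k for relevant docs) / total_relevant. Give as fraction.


Computing P@k for each relevant position:
Position 1: relevant, P@1 = 1/1 = 1
Position 2: relevant, P@2 = 2/2 = 1
Position 3: relevant, P@3 = 3/3 = 1
Position 4: not relevant
Position 5: not relevant
Position 6: not relevant
Position 7: not relevant
Position 8: relevant, P@8 = 4/8 = 1/2
Position 9: not relevant
Position 10: not relevant
Position 11: not relevant
Sum of P@k = 1 + 1 + 1 + 1/2 = 7/2
AP = 7/2 / 4 = 7/8

7/8


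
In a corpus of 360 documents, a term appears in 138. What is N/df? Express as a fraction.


IDF ratio = N / df
= 360 / 138
= 60/23

60/23


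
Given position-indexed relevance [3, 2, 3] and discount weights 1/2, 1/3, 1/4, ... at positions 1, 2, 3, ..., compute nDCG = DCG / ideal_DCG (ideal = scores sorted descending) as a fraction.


Position discount weights w_i = 1/(i+1) for i=1..3:
Weights = [1/2, 1/3, 1/4]
Actual relevance: [3, 2, 3]
DCG = 3/2 + 2/3 + 3/4 = 35/12
Ideal relevance (sorted desc): [3, 3, 2]
Ideal DCG = 3/2 + 3/3 + 2/4 = 3
nDCG = DCG / ideal_DCG = 35/12 / 3 = 35/36

35/36


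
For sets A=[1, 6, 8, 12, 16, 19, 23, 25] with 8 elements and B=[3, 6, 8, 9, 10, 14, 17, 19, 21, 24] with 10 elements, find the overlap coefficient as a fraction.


A intersect B = [6, 8, 19]
|A intersect B| = 3
min(|A|, |B|) = min(8, 10) = 8
Overlap = 3 / 8 = 3/8

3/8


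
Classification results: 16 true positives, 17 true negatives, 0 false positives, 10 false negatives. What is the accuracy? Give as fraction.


Accuracy = (TP + TN) / (TP + TN + FP + FN)
TP + TN = 16 + 17 = 33
Total = 16 + 17 + 0 + 10 = 43
Accuracy = 33 / 43 = 33/43

33/43


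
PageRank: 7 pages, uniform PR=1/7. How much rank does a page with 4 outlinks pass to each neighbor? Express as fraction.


Initial PR = 1/7 = 1/7
Outlinks = 4
Contribution per link = PR / outlinks
= 1/7 / 4
= 1/28

1/28


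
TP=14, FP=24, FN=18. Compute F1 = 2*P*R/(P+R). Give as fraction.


F1 = 2 * P * R / (P + R)
P = TP/(TP+FP) = 14/38 = 7/19
R = TP/(TP+FN) = 14/32 = 7/16
2 * P * R = 2 * 7/19 * 7/16 = 49/152
P + R = 7/19 + 7/16 = 245/304
F1 = 49/152 / 245/304 = 2/5

2/5


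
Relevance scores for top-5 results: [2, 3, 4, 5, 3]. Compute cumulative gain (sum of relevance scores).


Cumulative Gain = sum of relevance scores
Position 1: rel=2, running sum=2
Position 2: rel=3, running sum=5
Position 3: rel=4, running sum=9
Position 4: rel=5, running sum=14
Position 5: rel=3, running sum=17
CG = 17

17


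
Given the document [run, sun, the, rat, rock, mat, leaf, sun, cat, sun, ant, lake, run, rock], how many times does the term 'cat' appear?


Document has 14 words
Scanning for 'cat':
Found at positions: [8]
Count = 1

1


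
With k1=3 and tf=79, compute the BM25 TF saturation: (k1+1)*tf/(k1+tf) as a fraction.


BM25 TF component = (k1+1)*tf / (k1+tf)
k1 = 3, tf = 79
Numerator = (3+1)*79 = 316
Denominator = 3 + 79 = 82
= 316/82 = 158/41

158/41


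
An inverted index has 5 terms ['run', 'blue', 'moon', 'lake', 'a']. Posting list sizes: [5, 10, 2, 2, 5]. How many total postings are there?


Summing posting list sizes:
'run': 5 postings
'blue': 10 postings
'moon': 2 postings
'lake': 2 postings
'a': 5 postings
Total = 5 + 10 + 2 + 2 + 5 = 24

24


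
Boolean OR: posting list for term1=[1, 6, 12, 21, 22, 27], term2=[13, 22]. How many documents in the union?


Boolean OR: find union of posting lists
term1 docs: [1, 6, 12, 21, 22, 27]
term2 docs: [13, 22]
Union: [1, 6, 12, 13, 21, 22, 27]
|union| = 7

7


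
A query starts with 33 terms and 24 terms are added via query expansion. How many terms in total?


Original terms: 33
Expansion terms: 24
Total = 33 + 24 = 57

57


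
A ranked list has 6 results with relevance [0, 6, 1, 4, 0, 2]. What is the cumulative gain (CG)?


Cumulative Gain = sum of relevance scores
Position 1: rel=0, running sum=0
Position 2: rel=6, running sum=6
Position 3: rel=1, running sum=7
Position 4: rel=4, running sum=11
Position 5: rel=0, running sum=11
Position 6: rel=2, running sum=13
CG = 13

13


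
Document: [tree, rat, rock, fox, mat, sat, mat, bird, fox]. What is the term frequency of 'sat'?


Document has 9 words
Scanning for 'sat':
Found at positions: [5]
Count = 1

1


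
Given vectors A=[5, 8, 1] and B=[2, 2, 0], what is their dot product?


Dot product = sum of element-wise products
A[0]*B[0] = 5*2 = 10
A[1]*B[1] = 8*2 = 16
A[2]*B[2] = 1*0 = 0
Sum = 10 + 16 + 0 = 26

26


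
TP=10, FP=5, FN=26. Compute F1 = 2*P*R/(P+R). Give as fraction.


F1 = 2 * P * R / (P + R)
P = TP/(TP+FP) = 10/15 = 2/3
R = TP/(TP+FN) = 10/36 = 5/18
2 * P * R = 2 * 2/3 * 5/18 = 10/27
P + R = 2/3 + 5/18 = 17/18
F1 = 10/27 / 17/18 = 20/51

20/51


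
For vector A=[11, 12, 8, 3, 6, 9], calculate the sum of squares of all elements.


|A|^2 = sum of squared components
A[0]^2 = 11^2 = 121
A[1]^2 = 12^2 = 144
A[2]^2 = 8^2 = 64
A[3]^2 = 3^2 = 9
A[4]^2 = 6^2 = 36
A[5]^2 = 9^2 = 81
Sum = 121 + 144 + 64 + 9 + 36 + 81 = 455

455


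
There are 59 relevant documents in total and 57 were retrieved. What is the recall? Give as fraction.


Recall = retrieved_relevant / total_relevant
= 57 / 59
= 57 / (57 + 2)
= 57/59

57/59


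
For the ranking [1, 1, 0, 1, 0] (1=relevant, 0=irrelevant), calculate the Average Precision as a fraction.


Computing P@k for each relevant position:
Position 1: relevant, P@1 = 1/1 = 1
Position 2: relevant, P@2 = 2/2 = 1
Position 3: not relevant
Position 4: relevant, P@4 = 3/4 = 3/4
Position 5: not relevant
Sum of P@k = 1 + 1 + 3/4 = 11/4
AP = 11/4 / 3 = 11/12

11/12


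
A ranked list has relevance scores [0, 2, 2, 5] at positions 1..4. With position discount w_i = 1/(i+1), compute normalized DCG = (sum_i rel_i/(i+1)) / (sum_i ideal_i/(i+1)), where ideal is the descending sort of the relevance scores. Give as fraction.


Position discount weights w_i = 1/(i+1) for i=1..4:
Weights = [1/2, 1/3, 1/4, 1/5]
Actual relevance: [0, 2, 2, 5]
DCG = 0/2 + 2/3 + 2/4 + 5/5 = 13/6
Ideal relevance (sorted desc): [5, 2, 2, 0]
Ideal DCG = 5/2 + 2/3 + 2/4 + 0/5 = 11/3
nDCG = DCG / ideal_DCG = 13/6 / 11/3 = 13/22

13/22


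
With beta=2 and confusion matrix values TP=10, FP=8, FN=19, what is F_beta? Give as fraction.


P = TP/(TP+FP) = 10/18 = 5/9
R = TP/(TP+FN) = 10/29 = 10/29
beta^2 = 2^2 = 4
(1 + beta^2) = 5
Numerator = (1+beta^2)*P*R = 250/261
Denominator = beta^2*P + R = 20/9 + 10/29 = 670/261
F_beta = 25/67

25/67


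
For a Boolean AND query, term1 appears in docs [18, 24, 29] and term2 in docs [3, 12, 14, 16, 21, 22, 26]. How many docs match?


Boolean AND: find intersection of posting lists
term1 docs: [18, 24, 29]
term2 docs: [3, 12, 14, 16, 21, 22, 26]
Intersection: []
|intersection| = 0

0


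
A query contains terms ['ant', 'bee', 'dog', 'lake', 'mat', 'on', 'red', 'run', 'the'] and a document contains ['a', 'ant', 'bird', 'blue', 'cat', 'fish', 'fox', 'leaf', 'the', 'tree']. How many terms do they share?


Query terms: ['ant', 'bee', 'dog', 'lake', 'mat', 'on', 'red', 'run', 'the']
Document terms: ['a', 'ant', 'bird', 'blue', 'cat', 'fish', 'fox', 'leaf', 'the', 'tree']
Common terms: ['ant', 'the']
Overlap count = 2

2


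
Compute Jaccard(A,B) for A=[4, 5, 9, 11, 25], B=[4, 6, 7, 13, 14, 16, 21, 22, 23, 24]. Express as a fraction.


A intersect B = [4]
|A intersect B| = 1
A union B = [4, 5, 6, 7, 9, 11, 13, 14, 16, 21, 22, 23, 24, 25]
|A union B| = 14
Jaccard = 1/14 = 1/14

1/14


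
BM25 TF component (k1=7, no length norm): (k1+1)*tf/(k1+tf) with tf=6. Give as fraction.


BM25 TF component = (k1+1)*tf / (k1+tf)
k1 = 7, tf = 6
Numerator = (7+1)*6 = 48
Denominator = 7 + 6 = 13
= 48/13 = 48/13

48/13


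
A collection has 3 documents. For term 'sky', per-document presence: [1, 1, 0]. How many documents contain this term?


Checking each document for 'sky':
Doc 1: present
Doc 2: present
Doc 3: absent
df = sum of presences = 1 + 1 + 0 = 2

2


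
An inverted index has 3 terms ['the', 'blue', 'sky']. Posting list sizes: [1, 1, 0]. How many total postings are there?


Summing posting list sizes:
'the': 1 postings
'blue': 1 postings
'sky': 0 postings
Total = 1 + 1 + 0 = 2

2


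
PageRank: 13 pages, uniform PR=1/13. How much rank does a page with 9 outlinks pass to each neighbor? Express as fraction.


Initial PR = 1/13 = 1/13
Outlinks = 9
Contribution per link = PR / outlinks
= 1/13 / 9
= 1/117

1/117


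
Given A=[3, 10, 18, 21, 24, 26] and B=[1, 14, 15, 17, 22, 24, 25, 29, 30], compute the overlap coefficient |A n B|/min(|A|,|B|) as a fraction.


A intersect B = [24]
|A intersect B| = 1
min(|A|, |B|) = min(6, 9) = 6
Overlap = 1 / 6 = 1/6

1/6


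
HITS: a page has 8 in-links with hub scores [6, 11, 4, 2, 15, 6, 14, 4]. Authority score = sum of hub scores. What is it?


Authority = sum of hub scores of in-linkers
In-link 1: hub score = 6
In-link 2: hub score = 11
In-link 3: hub score = 4
In-link 4: hub score = 2
In-link 5: hub score = 15
In-link 6: hub score = 6
In-link 7: hub score = 14
In-link 8: hub score = 4
Authority = 6 + 11 + 4 + 2 + 15 + 6 + 14 + 4 = 62

62


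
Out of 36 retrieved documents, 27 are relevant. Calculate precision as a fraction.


Precision = relevant_retrieved / total_retrieved
= 27 / 36
= 27 / (27 + 9)
= 3/4

3/4


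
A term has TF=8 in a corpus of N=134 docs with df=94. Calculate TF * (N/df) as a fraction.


TF * (N/df)
= 8 * (134/94)
= 8 * 67/47
= 536/47

536/47


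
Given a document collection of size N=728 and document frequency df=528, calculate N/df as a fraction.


IDF ratio = N / df
= 728 / 528
= 91/66

91/66


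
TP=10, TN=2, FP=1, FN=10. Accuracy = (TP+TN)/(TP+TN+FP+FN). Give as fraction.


Accuracy = (TP + TN) / (TP + TN + FP + FN)
TP + TN = 10 + 2 = 12
Total = 10 + 2 + 1 + 10 = 23
Accuracy = 12 / 23 = 12/23

12/23


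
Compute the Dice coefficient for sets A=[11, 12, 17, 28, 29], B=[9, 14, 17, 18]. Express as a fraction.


A intersect B = [17]
|A intersect B| = 1
|A| = 5, |B| = 4
Dice = 2*1 / (5+4)
= 2 / 9 = 2/9

2/9


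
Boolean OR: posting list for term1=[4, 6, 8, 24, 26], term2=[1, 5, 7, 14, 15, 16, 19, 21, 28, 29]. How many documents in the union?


Boolean OR: find union of posting lists
term1 docs: [4, 6, 8, 24, 26]
term2 docs: [1, 5, 7, 14, 15, 16, 19, 21, 28, 29]
Union: [1, 4, 5, 6, 7, 8, 14, 15, 16, 19, 21, 24, 26, 28, 29]
|union| = 15

15


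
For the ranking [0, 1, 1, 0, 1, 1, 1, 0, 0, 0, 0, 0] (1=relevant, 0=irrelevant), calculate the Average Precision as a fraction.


Computing P@k for each relevant position:
Position 1: not relevant
Position 2: relevant, P@2 = 1/2 = 1/2
Position 3: relevant, P@3 = 2/3 = 2/3
Position 4: not relevant
Position 5: relevant, P@5 = 3/5 = 3/5
Position 6: relevant, P@6 = 4/6 = 2/3
Position 7: relevant, P@7 = 5/7 = 5/7
Position 8: not relevant
Position 9: not relevant
Position 10: not relevant
Position 11: not relevant
Position 12: not relevant
Sum of P@k = 1/2 + 2/3 + 3/5 + 2/3 + 5/7 = 661/210
AP = 661/210 / 5 = 661/1050

661/1050


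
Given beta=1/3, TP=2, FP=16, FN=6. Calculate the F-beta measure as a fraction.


P = TP/(TP+FP) = 2/18 = 1/9
R = TP/(TP+FN) = 2/8 = 1/4
beta^2 = 1/3^2 = 1/9
(1 + beta^2) = 10/9
Numerator = (1+beta^2)*P*R = 5/162
Denominator = beta^2*P + R = 1/81 + 1/4 = 85/324
F_beta = 2/17

2/17


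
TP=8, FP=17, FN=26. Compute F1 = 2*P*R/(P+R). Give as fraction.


F1 = 2 * P * R / (P + R)
P = TP/(TP+FP) = 8/25 = 8/25
R = TP/(TP+FN) = 8/34 = 4/17
2 * P * R = 2 * 8/25 * 4/17 = 64/425
P + R = 8/25 + 4/17 = 236/425
F1 = 64/425 / 236/425 = 16/59

16/59


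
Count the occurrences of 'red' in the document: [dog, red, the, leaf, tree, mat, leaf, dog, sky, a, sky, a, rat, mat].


Document has 14 words
Scanning for 'red':
Found at positions: [1]
Count = 1

1


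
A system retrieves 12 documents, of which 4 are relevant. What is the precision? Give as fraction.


Precision = relevant_retrieved / total_retrieved
= 4 / 12
= 4 / (4 + 8)
= 1/3

1/3


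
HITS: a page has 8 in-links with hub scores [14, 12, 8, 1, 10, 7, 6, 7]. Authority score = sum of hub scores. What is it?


Authority = sum of hub scores of in-linkers
In-link 1: hub score = 14
In-link 2: hub score = 12
In-link 3: hub score = 8
In-link 4: hub score = 1
In-link 5: hub score = 10
In-link 6: hub score = 7
In-link 7: hub score = 6
In-link 8: hub score = 7
Authority = 14 + 12 + 8 + 1 + 10 + 7 + 6 + 7 = 65

65


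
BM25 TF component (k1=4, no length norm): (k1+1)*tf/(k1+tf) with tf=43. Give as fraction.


BM25 TF component = (k1+1)*tf / (k1+tf)
k1 = 4, tf = 43
Numerator = (4+1)*43 = 215
Denominator = 4 + 43 = 47
= 215/47 = 215/47

215/47


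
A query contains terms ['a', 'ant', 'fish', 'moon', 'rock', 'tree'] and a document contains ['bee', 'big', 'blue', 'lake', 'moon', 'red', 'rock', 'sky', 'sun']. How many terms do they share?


Query terms: ['a', 'ant', 'fish', 'moon', 'rock', 'tree']
Document terms: ['bee', 'big', 'blue', 'lake', 'moon', 'red', 'rock', 'sky', 'sun']
Common terms: ['moon', 'rock']
Overlap count = 2

2


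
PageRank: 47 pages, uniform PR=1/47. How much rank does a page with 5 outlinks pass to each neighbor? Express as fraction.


Initial PR = 1/47 = 1/47
Outlinks = 5
Contribution per link = PR / outlinks
= 1/47 / 5
= 1/235

1/235


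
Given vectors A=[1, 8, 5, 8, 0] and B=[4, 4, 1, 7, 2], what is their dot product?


Dot product = sum of element-wise products
A[0]*B[0] = 1*4 = 4
A[1]*B[1] = 8*4 = 32
A[2]*B[2] = 5*1 = 5
A[3]*B[3] = 8*7 = 56
A[4]*B[4] = 0*2 = 0
Sum = 4 + 32 + 5 + 56 + 0 = 97

97


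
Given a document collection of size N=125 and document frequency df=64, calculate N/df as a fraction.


IDF ratio = N / df
= 125 / 64
= 125/64

125/64


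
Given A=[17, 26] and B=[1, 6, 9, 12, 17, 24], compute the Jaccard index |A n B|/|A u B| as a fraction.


A intersect B = [17]
|A intersect B| = 1
A union B = [1, 6, 9, 12, 17, 24, 26]
|A union B| = 7
Jaccard = 1/7 = 1/7

1/7


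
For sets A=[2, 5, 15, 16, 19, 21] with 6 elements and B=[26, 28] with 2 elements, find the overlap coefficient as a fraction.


A intersect B = []
|A intersect B| = 0
min(|A|, |B|) = min(6, 2) = 2
Overlap = 0 / 2 = 0

0


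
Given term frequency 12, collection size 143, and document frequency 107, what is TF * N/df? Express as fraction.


TF * (N/df)
= 12 * (143/107)
= 12 * 143/107
= 1716/107

1716/107


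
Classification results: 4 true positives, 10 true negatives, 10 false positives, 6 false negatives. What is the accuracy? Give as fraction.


Accuracy = (TP + TN) / (TP + TN + FP + FN)
TP + TN = 4 + 10 = 14
Total = 4 + 10 + 10 + 6 = 30
Accuracy = 14 / 30 = 7/15

7/15


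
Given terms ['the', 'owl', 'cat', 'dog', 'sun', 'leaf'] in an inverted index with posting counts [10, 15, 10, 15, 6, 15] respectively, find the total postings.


Summing posting list sizes:
'the': 10 postings
'owl': 15 postings
'cat': 10 postings
'dog': 15 postings
'sun': 6 postings
'leaf': 15 postings
Total = 10 + 15 + 10 + 15 + 6 + 15 = 71

71


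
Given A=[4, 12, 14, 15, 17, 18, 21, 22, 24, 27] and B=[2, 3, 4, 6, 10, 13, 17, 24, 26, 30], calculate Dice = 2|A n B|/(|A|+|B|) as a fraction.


A intersect B = [4, 17, 24]
|A intersect B| = 3
|A| = 10, |B| = 10
Dice = 2*3 / (10+10)
= 6 / 20 = 3/10

3/10


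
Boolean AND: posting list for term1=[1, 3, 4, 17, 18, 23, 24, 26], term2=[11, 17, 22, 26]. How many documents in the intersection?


Boolean AND: find intersection of posting lists
term1 docs: [1, 3, 4, 17, 18, 23, 24, 26]
term2 docs: [11, 17, 22, 26]
Intersection: [17, 26]
|intersection| = 2

2


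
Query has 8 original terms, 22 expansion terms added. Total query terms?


Original terms: 8
Expansion terms: 22
Total = 8 + 22 = 30

30


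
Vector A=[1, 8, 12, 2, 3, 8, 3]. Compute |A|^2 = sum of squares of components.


|A|^2 = sum of squared components
A[0]^2 = 1^2 = 1
A[1]^2 = 8^2 = 64
A[2]^2 = 12^2 = 144
A[3]^2 = 2^2 = 4
A[4]^2 = 3^2 = 9
A[5]^2 = 8^2 = 64
A[6]^2 = 3^2 = 9
Sum = 1 + 64 + 144 + 4 + 9 + 64 + 9 = 295

295


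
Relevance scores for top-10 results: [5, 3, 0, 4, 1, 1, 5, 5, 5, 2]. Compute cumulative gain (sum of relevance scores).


Cumulative Gain = sum of relevance scores
Position 1: rel=5, running sum=5
Position 2: rel=3, running sum=8
Position 3: rel=0, running sum=8
Position 4: rel=4, running sum=12
Position 5: rel=1, running sum=13
Position 6: rel=1, running sum=14
Position 7: rel=5, running sum=19
Position 8: rel=5, running sum=24
Position 9: rel=5, running sum=29
Position 10: rel=2, running sum=31
CG = 31

31


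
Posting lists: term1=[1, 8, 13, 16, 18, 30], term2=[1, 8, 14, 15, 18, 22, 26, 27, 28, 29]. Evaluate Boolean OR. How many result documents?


Boolean OR: find union of posting lists
term1 docs: [1, 8, 13, 16, 18, 30]
term2 docs: [1, 8, 14, 15, 18, 22, 26, 27, 28, 29]
Union: [1, 8, 13, 14, 15, 16, 18, 22, 26, 27, 28, 29, 30]
|union| = 13

13


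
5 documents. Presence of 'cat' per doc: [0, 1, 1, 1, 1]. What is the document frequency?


Checking each document for 'cat':
Doc 1: absent
Doc 2: present
Doc 3: present
Doc 4: present
Doc 5: present
df = sum of presences = 0 + 1 + 1 + 1 + 1 = 4

4


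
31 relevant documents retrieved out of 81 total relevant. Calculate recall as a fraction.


Recall = retrieved_relevant / total_relevant
= 31 / 81
= 31 / (31 + 50)
= 31/81

31/81


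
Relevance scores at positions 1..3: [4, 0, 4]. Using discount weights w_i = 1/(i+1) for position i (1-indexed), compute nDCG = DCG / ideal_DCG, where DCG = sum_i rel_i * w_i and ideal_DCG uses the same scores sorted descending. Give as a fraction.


Position discount weights w_i = 1/(i+1) for i=1..3:
Weights = [1/2, 1/3, 1/4]
Actual relevance: [4, 0, 4]
DCG = 4/2 + 0/3 + 4/4 = 3
Ideal relevance (sorted desc): [4, 4, 0]
Ideal DCG = 4/2 + 4/3 + 0/4 = 10/3
nDCG = DCG / ideal_DCG = 3 / 10/3 = 9/10

9/10


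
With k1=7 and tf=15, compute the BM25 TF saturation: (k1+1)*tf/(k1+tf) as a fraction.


BM25 TF component = (k1+1)*tf / (k1+tf)
k1 = 7, tf = 15
Numerator = (7+1)*15 = 120
Denominator = 7 + 15 = 22
= 120/22 = 60/11

60/11


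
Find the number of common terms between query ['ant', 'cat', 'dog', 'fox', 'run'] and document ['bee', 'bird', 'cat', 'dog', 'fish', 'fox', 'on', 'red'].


Query terms: ['ant', 'cat', 'dog', 'fox', 'run']
Document terms: ['bee', 'bird', 'cat', 'dog', 'fish', 'fox', 'on', 'red']
Common terms: ['cat', 'dog', 'fox']
Overlap count = 3

3


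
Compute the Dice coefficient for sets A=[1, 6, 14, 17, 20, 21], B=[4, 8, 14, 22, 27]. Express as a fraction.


A intersect B = [14]
|A intersect B| = 1
|A| = 6, |B| = 5
Dice = 2*1 / (6+5)
= 2 / 11 = 2/11

2/11


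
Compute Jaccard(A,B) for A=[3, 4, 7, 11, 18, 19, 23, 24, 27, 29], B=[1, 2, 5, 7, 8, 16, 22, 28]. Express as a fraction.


A intersect B = [7]
|A intersect B| = 1
A union B = [1, 2, 3, 4, 5, 7, 8, 11, 16, 18, 19, 22, 23, 24, 27, 28, 29]
|A union B| = 17
Jaccard = 1/17 = 1/17

1/17


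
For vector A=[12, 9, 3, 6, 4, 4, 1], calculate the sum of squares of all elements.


|A|^2 = sum of squared components
A[0]^2 = 12^2 = 144
A[1]^2 = 9^2 = 81
A[2]^2 = 3^2 = 9
A[3]^2 = 6^2 = 36
A[4]^2 = 4^2 = 16
A[5]^2 = 4^2 = 16
A[6]^2 = 1^2 = 1
Sum = 144 + 81 + 9 + 36 + 16 + 16 + 1 = 303

303


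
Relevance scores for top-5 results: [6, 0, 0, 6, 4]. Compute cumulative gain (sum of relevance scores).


Cumulative Gain = sum of relevance scores
Position 1: rel=6, running sum=6
Position 2: rel=0, running sum=6
Position 3: rel=0, running sum=6
Position 4: rel=6, running sum=12
Position 5: rel=4, running sum=16
CG = 16

16


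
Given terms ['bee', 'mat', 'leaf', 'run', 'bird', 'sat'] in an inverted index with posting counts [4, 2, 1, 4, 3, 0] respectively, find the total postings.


Summing posting list sizes:
'bee': 4 postings
'mat': 2 postings
'leaf': 1 postings
'run': 4 postings
'bird': 3 postings
'sat': 0 postings
Total = 4 + 2 + 1 + 4 + 3 + 0 = 14

14


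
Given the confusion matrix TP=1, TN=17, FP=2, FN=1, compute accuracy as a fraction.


Accuracy = (TP + TN) / (TP + TN + FP + FN)
TP + TN = 1 + 17 = 18
Total = 1 + 17 + 2 + 1 = 21
Accuracy = 18 / 21 = 6/7

6/7


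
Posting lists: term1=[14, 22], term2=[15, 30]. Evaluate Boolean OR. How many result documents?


Boolean OR: find union of posting lists
term1 docs: [14, 22]
term2 docs: [15, 30]
Union: [14, 15, 22, 30]
|union| = 4

4


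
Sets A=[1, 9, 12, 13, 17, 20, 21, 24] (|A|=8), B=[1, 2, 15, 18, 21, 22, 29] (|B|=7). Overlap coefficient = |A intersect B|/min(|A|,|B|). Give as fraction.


A intersect B = [1, 21]
|A intersect B| = 2
min(|A|, |B|) = min(8, 7) = 7
Overlap = 2 / 7 = 2/7

2/7


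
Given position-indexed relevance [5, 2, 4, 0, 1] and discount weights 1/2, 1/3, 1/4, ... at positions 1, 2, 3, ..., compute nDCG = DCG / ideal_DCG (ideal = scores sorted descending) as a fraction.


Position discount weights w_i = 1/(i+1) for i=1..5:
Weights = [1/2, 1/3, 1/4, 1/5, 1/6]
Actual relevance: [5, 2, 4, 0, 1]
DCG = 5/2 + 2/3 + 4/4 + 0/5 + 1/6 = 13/3
Ideal relevance (sorted desc): [5, 4, 2, 1, 0]
Ideal DCG = 5/2 + 4/3 + 2/4 + 1/5 + 0/6 = 68/15
nDCG = DCG / ideal_DCG = 13/3 / 68/15 = 65/68

65/68


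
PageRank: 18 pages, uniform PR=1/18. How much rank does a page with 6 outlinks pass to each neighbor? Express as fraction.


Initial PR = 1/18 = 1/18
Outlinks = 6
Contribution per link = PR / outlinks
= 1/18 / 6
= 1/108

1/108


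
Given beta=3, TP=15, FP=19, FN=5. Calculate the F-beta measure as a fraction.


P = TP/(TP+FP) = 15/34 = 15/34
R = TP/(TP+FN) = 15/20 = 3/4
beta^2 = 3^2 = 9
(1 + beta^2) = 10
Numerator = (1+beta^2)*P*R = 225/68
Denominator = beta^2*P + R = 135/34 + 3/4 = 321/68
F_beta = 75/107

75/107


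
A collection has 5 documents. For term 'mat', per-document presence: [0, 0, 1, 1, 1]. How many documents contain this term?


Checking each document for 'mat':
Doc 1: absent
Doc 2: absent
Doc 3: present
Doc 4: present
Doc 5: present
df = sum of presences = 0 + 0 + 1 + 1 + 1 = 3

3


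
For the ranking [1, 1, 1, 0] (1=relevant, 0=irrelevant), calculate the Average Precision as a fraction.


Computing P@k for each relevant position:
Position 1: relevant, P@1 = 1/1 = 1
Position 2: relevant, P@2 = 2/2 = 1
Position 3: relevant, P@3 = 3/3 = 1
Position 4: not relevant
Sum of P@k = 1 + 1 + 1 = 3
AP = 3 / 3 = 1

1


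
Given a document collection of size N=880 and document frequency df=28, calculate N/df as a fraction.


IDF ratio = N / df
= 880 / 28
= 220/7

220/7


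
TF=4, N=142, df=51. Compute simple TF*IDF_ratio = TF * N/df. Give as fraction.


TF * (N/df)
= 4 * (142/51)
= 4 * 142/51
= 568/51

568/51


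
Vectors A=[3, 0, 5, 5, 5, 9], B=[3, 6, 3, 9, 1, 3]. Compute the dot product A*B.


Dot product = sum of element-wise products
A[0]*B[0] = 3*3 = 9
A[1]*B[1] = 0*6 = 0
A[2]*B[2] = 5*3 = 15
A[3]*B[3] = 5*9 = 45
A[4]*B[4] = 5*1 = 5
A[5]*B[5] = 9*3 = 27
Sum = 9 + 0 + 15 + 45 + 5 + 27 = 101

101


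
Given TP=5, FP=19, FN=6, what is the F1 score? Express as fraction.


F1 = 2 * P * R / (P + R)
P = TP/(TP+FP) = 5/24 = 5/24
R = TP/(TP+FN) = 5/11 = 5/11
2 * P * R = 2 * 5/24 * 5/11 = 25/132
P + R = 5/24 + 5/11 = 175/264
F1 = 25/132 / 175/264 = 2/7

2/7


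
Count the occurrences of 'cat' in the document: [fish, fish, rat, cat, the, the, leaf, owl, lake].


Document has 9 words
Scanning for 'cat':
Found at positions: [3]
Count = 1

1


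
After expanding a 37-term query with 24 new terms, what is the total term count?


Original terms: 37
Expansion terms: 24
Total = 37 + 24 = 61

61


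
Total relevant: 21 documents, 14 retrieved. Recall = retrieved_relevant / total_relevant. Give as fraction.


Recall = retrieved_relevant / total_relevant
= 14 / 21
= 14 / (14 + 7)
= 2/3

2/3


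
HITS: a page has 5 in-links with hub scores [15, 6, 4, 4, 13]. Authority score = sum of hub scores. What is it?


Authority = sum of hub scores of in-linkers
In-link 1: hub score = 15
In-link 2: hub score = 6
In-link 3: hub score = 4
In-link 4: hub score = 4
In-link 5: hub score = 13
Authority = 15 + 6 + 4 + 4 + 13 = 42

42


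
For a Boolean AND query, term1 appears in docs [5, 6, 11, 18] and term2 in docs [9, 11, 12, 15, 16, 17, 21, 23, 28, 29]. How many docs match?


Boolean AND: find intersection of posting lists
term1 docs: [5, 6, 11, 18]
term2 docs: [9, 11, 12, 15, 16, 17, 21, 23, 28, 29]
Intersection: [11]
|intersection| = 1

1


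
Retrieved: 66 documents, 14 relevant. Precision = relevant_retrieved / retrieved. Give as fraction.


Precision = relevant_retrieved / total_retrieved
= 14 / 66
= 14 / (14 + 52)
= 7/33

7/33


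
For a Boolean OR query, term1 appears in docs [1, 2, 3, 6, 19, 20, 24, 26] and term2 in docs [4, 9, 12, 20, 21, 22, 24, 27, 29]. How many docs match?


Boolean OR: find union of posting lists
term1 docs: [1, 2, 3, 6, 19, 20, 24, 26]
term2 docs: [4, 9, 12, 20, 21, 22, 24, 27, 29]
Union: [1, 2, 3, 4, 6, 9, 12, 19, 20, 21, 22, 24, 26, 27, 29]
|union| = 15

15


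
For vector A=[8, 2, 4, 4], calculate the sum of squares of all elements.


|A|^2 = sum of squared components
A[0]^2 = 8^2 = 64
A[1]^2 = 2^2 = 4
A[2]^2 = 4^2 = 16
A[3]^2 = 4^2 = 16
Sum = 64 + 4 + 16 + 16 = 100

100


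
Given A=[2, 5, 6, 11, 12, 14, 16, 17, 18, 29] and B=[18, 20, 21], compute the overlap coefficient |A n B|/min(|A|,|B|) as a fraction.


A intersect B = [18]
|A intersect B| = 1
min(|A|, |B|) = min(10, 3) = 3
Overlap = 1 / 3 = 1/3

1/3


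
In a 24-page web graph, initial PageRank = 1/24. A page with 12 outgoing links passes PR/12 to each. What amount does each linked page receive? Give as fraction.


Initial PR = 1/24 = 1/24
Outlinks = 12
Contribution per link = PR / outlinks
= 1/24 / 12
= 1/288

1/288


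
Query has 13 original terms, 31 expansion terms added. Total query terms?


Original terms: 13
Expansion terms: 31
Total = 13 + 31 = 44

44


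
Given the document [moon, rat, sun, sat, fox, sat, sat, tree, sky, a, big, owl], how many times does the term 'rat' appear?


Document has 12 words
Scanning for 'rat':
Found at positions: [1]
Count = 1

1


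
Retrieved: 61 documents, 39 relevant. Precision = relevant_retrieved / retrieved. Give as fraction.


Precision = relevant_retrieved / total_retrieved
= 39 / 61
= 39 / (39 + 22)
= 39/61

39/61


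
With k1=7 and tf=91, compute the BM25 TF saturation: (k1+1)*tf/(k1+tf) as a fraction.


BM25 TF component = (k1+1)*tf / (k1+tf)
k1 = 7, tf = 91
Numerator = (7+1)*91 = 728
Denominator = 7 + 91 = 98
= 728/98 = 52/7

52/7


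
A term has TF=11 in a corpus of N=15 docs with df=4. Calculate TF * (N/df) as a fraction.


TF * (N/df)
= 11 * (15/4)
= 11 * 15/4
= 165/4

165/4


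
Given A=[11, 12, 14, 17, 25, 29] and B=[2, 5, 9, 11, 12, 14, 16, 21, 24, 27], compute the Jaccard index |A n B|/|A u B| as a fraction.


A intersect B = [11, 12, 14]
|A intersect B| = 3
A union B = [2, 5, 9, 11, 12, 14, 16, 17, 21, 24, 25, 27, 29]
|A union B| = 13
Jaccard = 3/13 = 3/13

3/13


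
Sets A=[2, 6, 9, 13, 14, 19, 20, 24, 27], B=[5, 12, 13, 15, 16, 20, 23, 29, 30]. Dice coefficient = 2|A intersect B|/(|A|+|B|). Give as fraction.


A intersect B = [13, 20]
|A intersect B| = 2
|A| = 9, |B| = 9
Dice = 2*2 / (9+9)
= 4 / 18 = 2/9

2/9


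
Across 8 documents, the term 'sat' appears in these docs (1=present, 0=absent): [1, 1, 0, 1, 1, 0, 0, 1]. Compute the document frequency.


Checking each document for 'sat':
Doc 1: present
Doc 2: present
Doc 3: absent
Doc 4: present
Doc 5: present
Doc 6: absent
Doc 7: absent
Doc 8: present
df = sum of presences = 1 + 1 + 0 + 1 + 1 + 0 + 0 + 1 = 5

5


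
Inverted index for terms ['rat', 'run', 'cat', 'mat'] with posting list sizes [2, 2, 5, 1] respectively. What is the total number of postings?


Summing posting list sizes:
'rat': 2 postings
'run': 2 postings
'cat': 5 postings
'mat': 1 postings
Total = 2 + 2 + 5 + 1 = 10

10


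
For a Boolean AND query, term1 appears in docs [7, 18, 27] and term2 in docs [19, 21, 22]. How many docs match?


Boolean AND: find intersection of posting lists
term1 docs: [7, 18, 27]
term2 docs: [19, 21, 22]
Intersection: []
|intersection| = 0

0


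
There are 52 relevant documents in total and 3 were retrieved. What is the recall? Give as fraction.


Recall = retrieved_relevant / total_relevant
= 3 / 52
= 3 / (3 + 49)
= 3/52

3/52


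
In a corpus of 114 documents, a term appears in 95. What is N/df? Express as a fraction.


IDF ratio = N / df
= 114 / 95
= 6/5

6/5


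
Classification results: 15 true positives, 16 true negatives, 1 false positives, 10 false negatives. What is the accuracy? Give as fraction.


Accuracy = (TP + TN) / (TP + TN + FP + FN)
TP + TN = 15 + 16 = 31
Total = 15 + 16 + 1 + 10 = 42
Accuracy = 31 / 42 = 31/42

31/42


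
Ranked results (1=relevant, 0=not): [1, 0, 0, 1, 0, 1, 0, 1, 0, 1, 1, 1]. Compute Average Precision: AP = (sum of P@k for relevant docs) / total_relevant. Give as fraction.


Computing P@k for each relevant position:
Position 1: relevant, P@1 = 1/1 = 1
Position 2: not relevant
Position 3: not relevant
Position 4: relevant, P@4 = 2/4 = 1/2
Position 5: not relevant
Position 6: relevant, P@6 = 3/6 = 1/2
Position 7: not relevant
Position 8: relevant, P@8 = 4/8 = 1/2
Position 9: not relevant
Position 10: relevant, P@10 = 5/10 = 1/2
Position 11: relevant, P@11 = 6/11 = 6/11
Position 12: relevant, P@12 = 7/12 = 7/12
Sum of P@k = 1 + 1/2 + 1/2 + 1/2 + 1/2 + 6/11 + 7/12 = 545/132
AP = 545/132 / 7 = 545/924

545/924


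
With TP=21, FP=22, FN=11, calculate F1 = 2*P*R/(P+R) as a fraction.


F1 = 2 * P * R / (P + R)
P = TP/(TP+FP) = 21/43 = 21/43
R = TP/(TP+FN) = 21/32 = 21/32
2 * P * R = 2 * 21/43 * 21/32 = 441/688
P + R = 21/43 + 21/32 = 1575/1376
F1 = 441/688 / 1575/1376 = 14/25

14/25


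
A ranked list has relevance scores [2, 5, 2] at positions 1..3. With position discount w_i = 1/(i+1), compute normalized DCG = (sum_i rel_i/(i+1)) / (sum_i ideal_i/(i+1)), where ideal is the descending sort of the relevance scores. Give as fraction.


Position discount weights w_i = 1/(i+1) for i=1..3:
Weights = [1/2, 1/3, 1/4]
Actual relevance: [2, 5, 2]
DCG = 2/2 + 5/3 + 2/4 = 19/6
Ideal relevance (sorted desc): [5, 2, 2]
Ideal DCG = 5/2 + 2/3 + 2/4 = 11/3
nDCG = DCG / ideal_DCG = 19/6 / 11/3 = 19/22

19/22


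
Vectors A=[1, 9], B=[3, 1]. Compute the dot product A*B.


Dot product = sum of element-wise products
A[0]*B[0] = 1*3 = 3
A[1]*B[1] = 9*1 = 9
Sum = 3 + 9 = 12

12


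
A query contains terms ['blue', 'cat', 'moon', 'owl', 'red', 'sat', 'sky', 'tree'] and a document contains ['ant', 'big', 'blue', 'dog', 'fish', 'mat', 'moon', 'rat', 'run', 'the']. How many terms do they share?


Query terms: ['blue', 'cat', 'moon', 'owl', 'red', 'sat', 'sky', 'tree']
Document terms: ['ant', 'big', 'blue', 'dog', 'fish', 'mat', 'moon', 'rat', 'run', 'the']
Common terms: ['blue', 'moon']
Overlap count = 2

2


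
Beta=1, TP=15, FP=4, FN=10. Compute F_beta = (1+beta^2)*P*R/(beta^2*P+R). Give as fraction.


P = TP/(TP+FP) = 15/19 = 15/19
R = TP/(TP+FN) = 15/25 = 3/5
beta^2 = 1^2 = 1
(1 + beta^2) = 2
Numerator = (1+beta^2)*P*R = 18/19
Denominator = beta^2*P + R = 15/19 + 3/5 = 132/95
F_beta = 15/22

15/22


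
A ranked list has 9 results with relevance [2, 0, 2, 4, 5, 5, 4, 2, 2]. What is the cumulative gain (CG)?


Cumulative Gain = sum of relevance scores
Position 1: rel=2, running sum=2
Position 2: rel=0, running sum=2
Position 3: rel=2, running sum=4
Position 4: rel=4, running sum=8
Position 5: rel=5, running sum=13
Position 6: rel=5, running sum=18
Position 7: rel=4, running sum=22
Position 8: rel=2, running sum=24
Position 9: rel=2, running sum=26
CG = 26

26


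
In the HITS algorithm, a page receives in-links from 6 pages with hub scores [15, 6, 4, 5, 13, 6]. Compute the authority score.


Authority = sum of hub scores of in-linkers
In-link 1: hub score = 15
In-link 2: hub score = 6
In-link 3: hub score = 4
In-link 4: hub score = 5
In-link 5: hub score = 13
In-link 6: hub score = 6
Authority = 15 + 6 + 4 + 5 + 13 + 6 = 49

49


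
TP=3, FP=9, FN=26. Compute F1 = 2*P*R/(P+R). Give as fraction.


F1 = 2 * P * R / (P + R)
P = TP/(TP+FP) = 3/12 = 1/4
R = TP/(TP+FN) = 3/29 = 3/29
2 * P * R = 2 * 1/4 * 3/29 = 3/58
P + R = 1/4 + 3/29 = 41/116
F1 = 3/58 / 41/116 = 6/41

6/41


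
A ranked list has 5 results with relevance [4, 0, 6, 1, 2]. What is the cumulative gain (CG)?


Cumulative Gain = sum of relevance scores
Position 1: rel=4, running sum=4
Position 2: rel=0, running sum=4
Position 3: rel=6, running sum=10
Position 4: rel=1, running sum=11
Position 5: rel=2, running sum=13
CG = 13

13


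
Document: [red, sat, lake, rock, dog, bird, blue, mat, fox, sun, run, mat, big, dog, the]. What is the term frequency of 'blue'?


Document has 15 words
Scanning for 'blue':
Found at positions: [6]
Count = 1

1


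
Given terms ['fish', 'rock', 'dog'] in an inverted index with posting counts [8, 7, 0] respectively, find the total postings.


Summing posting list sizes:
'fish': 8 postings
'rock': 7 postings
'dog': 0 postings
Total = 8 + 7 + 0 = 15

15


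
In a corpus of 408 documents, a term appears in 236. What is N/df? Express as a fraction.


IDF ratio = N / df
= 408 / 236
= 102/59

102/59


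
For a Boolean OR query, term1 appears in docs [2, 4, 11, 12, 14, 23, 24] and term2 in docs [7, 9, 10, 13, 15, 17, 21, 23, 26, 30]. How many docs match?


Boolean OR: find union of posting lists
term1 docs: [2, 4, 11, 12, 14, 23, 24]
term2 docs: [7, 9, 10, 13, 15, 17, 21, 23, 26, 30]
Union: [2, 4, 7, 9, 10, 11, 12, 13, 14, 15, 17, 21, 23, 24, 26, 30]
|union| = 16

16


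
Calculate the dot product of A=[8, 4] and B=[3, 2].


Dot product = sum of element-wise products
A[0]*B[0] = 8*3 = 24
A[1]*B[1] = 4*2 = 8
Sum = 24 + 8 = 32

32


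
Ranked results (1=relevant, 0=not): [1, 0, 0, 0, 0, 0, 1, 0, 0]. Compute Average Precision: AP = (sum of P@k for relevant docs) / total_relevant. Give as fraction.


Computing P@k for each relevant position:
Position 1: relevant, P@1 = 1/1 = 1
Position 2: not relevant
Position 3: not relevant
Position 4: not relevant
Position 5: not relevant
Position 6: not relevant
Position 7: relevant, P@7 = 2/7 = 2/7
Position 8: not relevant
Position 9: not relevant
Sum of P@k = 1 + 2/7 = 9/7
AP = 9/7 / 2 = 9/14

9/14


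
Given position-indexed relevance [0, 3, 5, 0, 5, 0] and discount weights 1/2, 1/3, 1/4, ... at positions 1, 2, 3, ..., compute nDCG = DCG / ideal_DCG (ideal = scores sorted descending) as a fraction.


Position discount weights w_i = 1/(i+1) for i=1..6:
Weights = [1/2, 1/3, 1/4, 1/5, 1/6, 1/7]
Actual relevance: [0, 3, 5, 0, 5, 0]
DCG = 0/2 + 3/3 + 5/4 + 0/5 + 5/6 + 0/7 = 37/12
Ideal relevance (sorted desc): [5, 5, 3, 0, 0, 0]
Ideal DCG = 5/2 + 5/3 + 3/4 + 0/5 + 0/6 + 0/7 = 59/12
nDCG = DCG / ideal_DCG = 37/12 / 59/12 = 37/59

37/59


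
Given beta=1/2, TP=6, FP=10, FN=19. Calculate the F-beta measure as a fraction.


P = TP/(TP+FP) = 6/16 = 3/8
R = TP/(TP+FN) = 6/25 = 6/25
beta^2 = 1/2^2 = 1/4
(1 + beta^2) = 5/4
Numerator = (1+beta^2)*P*R = 9/80
Denominator = beta^2*P + R = 3/32 + 6/25 = 267/800
F_beta = 30/89

30/89


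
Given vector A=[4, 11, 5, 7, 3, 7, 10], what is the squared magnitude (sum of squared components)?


|A|^2 = sum of squared components
A[0]^2 = 4^2 = 16
A[1]^2 = 11^2 = 121
A[2]^2 = 5^2 = 25
A[3]^2 = 7^2 = 49
A[4]^2 = 3^2 = 9
A[5]^2 = 7^2 = 49
A[6]^2 = 10^2 = 100
Sum = 16 + 121 + 25 + 49 + 9 + 49 + 100 = 369

369


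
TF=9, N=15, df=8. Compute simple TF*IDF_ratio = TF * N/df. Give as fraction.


TF * (N/df)
= 9 * (15/8)
= 9 * 15/8
= 135/8

135/8


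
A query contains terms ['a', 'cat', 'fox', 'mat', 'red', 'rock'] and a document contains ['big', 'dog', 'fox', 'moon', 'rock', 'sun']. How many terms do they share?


Query terms: ['a', 'cat', 'fox', 'mat', 'red', 'rock']
Document terms: ['big', 'dog', 'fox', 'moon', 'rock', 'sun']
Common terms: ['fox', 'rock']
Overlap count = 2

2


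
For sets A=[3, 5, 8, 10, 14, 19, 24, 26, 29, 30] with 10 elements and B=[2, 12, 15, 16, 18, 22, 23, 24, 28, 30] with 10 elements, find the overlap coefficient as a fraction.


A intersect B = [24, 30]
|A intersect B| = 2
min(|A|, |B|) = min(10, 10) = 10
Overlap = 2 / 10 = 1/5

1/5


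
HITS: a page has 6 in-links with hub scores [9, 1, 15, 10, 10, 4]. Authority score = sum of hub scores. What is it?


Authority = sum of hub scores of in-linkers
In-link 1: hub score = 9
In-link 2: hub score = 1
In-link 3: hub score = 15
In-link 4: hub score = 10
In-link 5: hub score = 10
In-link 6: hub score = 4
Authority = 9 + 1 + 15 + 10 + 10 + 4 = 49

49


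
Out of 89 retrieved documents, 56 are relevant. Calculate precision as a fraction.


Precision = relevant_retrieved / total_retrieved
= 56 / 89
= 56 / (56 + 33)
= 56/89

56/89
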